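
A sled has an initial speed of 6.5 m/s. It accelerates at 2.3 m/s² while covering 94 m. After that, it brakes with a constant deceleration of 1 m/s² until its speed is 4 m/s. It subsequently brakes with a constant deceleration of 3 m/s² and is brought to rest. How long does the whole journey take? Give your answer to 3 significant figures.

Phase 1 (accelerating): v₀ = 6.50 m/s, a = 2.3 m/s².
v² = v₀² + 2aΔx = 6.50² + 2·2.3·94 = 475 → v = 21.8 m/s
t = (v − v₀)/a = (21.8 − 6.50)/2.3 = 6.65 s

Phase 2 (decelerating): v₀ = 21.8 m/s, a = -1 m/s².
v = v₀ + at → t = (4 − 21.8) / -1 = 17.8 s
v² = v₀² + 2aΔx → Δx = (4² − 21.8²)/(2·-1) = 229 m

Phase 3 (decelerating): v₀ = 4.00 m/s, a = -3 m/s².
v = v₀ + at → t = (0 − 4.00) / -3 = 1.33 s
v² = v₀² + 2aΔx → Δx = (0² − 4.00²)/(2·-3) = 2.67 m
Total time = 6.65 + 17.8 + 1.33 = 25.8 s

25.8 s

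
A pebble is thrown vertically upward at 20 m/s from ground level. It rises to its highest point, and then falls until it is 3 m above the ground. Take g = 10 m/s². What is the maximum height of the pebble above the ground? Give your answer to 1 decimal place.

Phase 1 (rising): v₀ = 20.0 m/s, a = -10 m/s².
v = v₀ + at → t = (0 − 20.0) / -10 = 2.00 s
v² = v₀² + 2aΔx → Δx = (0² − 20.0²)/(2·-10) = 20.0 m
Maximum height = 20.0 m

20.0 m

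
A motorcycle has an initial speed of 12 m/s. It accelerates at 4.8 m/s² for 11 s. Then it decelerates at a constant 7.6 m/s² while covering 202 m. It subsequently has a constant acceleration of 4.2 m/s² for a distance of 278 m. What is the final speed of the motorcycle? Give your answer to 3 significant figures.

Phase 1 (accelerating): v₀ = 12.0 m/s, a = 4.8 m/s².
v = v₀ + at = 12.0 + (4.8)(11) = 64.8 m/s
Δx = v₀t + ½at² = 12.0·11 + 0.5·4.8·11² = 422 m

Phase 2 (decelerating): v₀ = 64.8 m/s, a = -7.6 m/s².
v² = v₀² + 2aΔx = 64.8² + 2·-7.6·202 = 1130 → v = 33.6 m/s
t = (v − v₀)/a = (33.6 − 64.8)/-7.6 = 4.11 s

Phase 3 (accelerating): v₀ = 33.6 m/s, a = 4.2 m/s².
v² = v₀² + 2aΔx = 33.6² + 2·4.2·278 = 3460 → v = 58.9 m/s
t = (v − v₀)/a = (58.9 − 33.6)/4.2 = 6.01 s
Final speed = 58.9 m/s

58.9 m/s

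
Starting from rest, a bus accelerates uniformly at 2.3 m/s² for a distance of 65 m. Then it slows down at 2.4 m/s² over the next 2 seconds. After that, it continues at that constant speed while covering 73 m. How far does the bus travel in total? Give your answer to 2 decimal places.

167.78 m

Phase 1 (accelerating): v₀ = 0 m/s, a = 2.3 m/s².
v² = v₀² + 2aΔx = 0² + 2·2.3·65 = 299 → v = 17.3 m/s
t = (v − v₀)/a = (17.3 − 0)/2.3 = 7.52 s

Phase 2 (decelerating): v₀ = 17.3 m/s, a = -2.4 m/s².
v = v₀ + at = 17.3 + (-2.4)(2) = 12.5 m/s
Δx = v₀t + ½at² = 17.3·2 + 0.5·-2.4·2² = 29.8 m

Phase 3 (constant speed): v₀ = 12.5 m/s, a = 0 m/s².
Constant speed: t = d/v = 73/12.5 = 5.84 s
Total distance = 65.0 + 29.8 + 73.0 = 168 m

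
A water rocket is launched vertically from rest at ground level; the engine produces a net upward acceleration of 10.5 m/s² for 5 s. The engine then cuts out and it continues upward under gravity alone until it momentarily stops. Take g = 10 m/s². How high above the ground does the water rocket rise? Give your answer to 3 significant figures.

Phase 1 (powered ascent): v₀ = 0 m/s, a = 10.5 m/s².
v = v₀ + at = 0 + (10.5)(5) = 52.5 m/s
Δx = v₀t + ½at² = 0·5 + 0.5·10.5·5² = 131 m

Phase 2 (coasting upward): v₀ = 52.5 m/s, a = -10 m/s².
v = v₀ + at → t = (0 − 52.5) / -10 = 5.25 s
v² = v₀² + 2aΔx → Δx = (0² − 52.5²)/(2·-10) = 138 m
Maximum height = 131 + 138 = 269 m

269 m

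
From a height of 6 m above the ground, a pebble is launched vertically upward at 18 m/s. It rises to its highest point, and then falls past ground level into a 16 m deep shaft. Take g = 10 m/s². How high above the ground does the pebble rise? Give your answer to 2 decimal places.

Phase 1 (rising): v₀ = 18.0 m/s, a = -10 m/s².
v = v₀ + at → t = (0 − 18.0) / -10 = 1.80 s
v² = v₀² + 2aΔx → Δx = (0² − 18.0²)/(2·-10) = 16.2 m
Maximum height = 6 + 16.2 = 22.2 m

22.20 m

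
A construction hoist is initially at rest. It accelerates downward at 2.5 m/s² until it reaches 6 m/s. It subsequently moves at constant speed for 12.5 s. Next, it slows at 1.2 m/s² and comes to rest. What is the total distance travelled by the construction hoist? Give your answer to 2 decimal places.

Phase 1 (accelerating): v₀ = 0 m/s, a = 2.5 m/s².
v = v₀ + at → t = (6 − 0) / 2.5 = 2.40 s
v² = v₀² + 2aΔx → Δx = (6² − 0²)/(2·2.5) = 7.20 m

Phase 2 (constant speed): v₀ = 6.00 m/s, a = 0 m/s².
v = v₀ + at = 6.00 + (0)(12.5) = 6.00 m/s
Δx = v₀t + ½at² = 6.00·12.5 + 0.5·0·12.5² = 75.0 m

Phase 3 (decelerating): v₀ = 6.00 m/s, a = -1.2 m/s².
v = v₀ + at → t = (0 − 6.00) / -1.2 = 5.00 s
v² = v₀² + 2aΔx → Δx = (0² − 6.00²)/(2·-1.2) = 15.0 m
Total distance = 7.20 + 75.0 + 15.0 = 97.2 m

97.20 m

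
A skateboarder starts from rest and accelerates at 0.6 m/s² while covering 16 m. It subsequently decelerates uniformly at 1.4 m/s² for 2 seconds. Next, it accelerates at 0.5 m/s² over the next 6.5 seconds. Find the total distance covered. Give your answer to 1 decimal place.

42.8 m

Phase 1 (accelerating): v₀ = 0 m/s, a = 0.6 m/s².
v² = v₀² + 2aΔx = 0² + 2·0.6·16 = 19.2 → v = 4.38 m/s
t = (v − v₀)/a = (4.38 − 0)/0.6 = 7.30 s

Phase 2 (decelerating): v₀ = 4.38 m/s, a = -1.4 m/s².
v = v₀ + at = 4.38 + (-1.4)(2) = 1.58 m/s
Δx = v₀t + ½at² = 4.38·2 + 0.5·-1.4·2² = 5.96 m

Phase 3 (accelerating): v₀ = 1.58 m/s, a = 0.5 m/s².
v = v₀ + at = 1.58 + (0.5)(6.5) = 4.83 m/s
Δx = v₀t + ½at² = 1.58·6.5 + 0.5·0.5·6.5² = 20.8 m
Total distance = 16.0 + 5.96 + 20.8 = 42.8 m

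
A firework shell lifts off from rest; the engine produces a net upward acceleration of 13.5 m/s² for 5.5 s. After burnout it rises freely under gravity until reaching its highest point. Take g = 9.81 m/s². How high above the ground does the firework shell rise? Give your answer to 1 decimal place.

Phase 1 (powered ascent): v₀ = 0 m/s, a = 13.5 m/s².
v = v₀ + at = 0 + (13.5)(5.5) = 74.2 m/s
Δx = v₀t + ½at² = 0·5.5 + 0.5·13.5·5.5² = 204 m

Phase 2 (coasting upward): v₀ = 74.2 m/s, a = -9.81 m/s².
v = v₀ + at → t = (0 − 74.2) / -9.81 = 7.57 s
v² = v₀² + 2aΔx → Δx = (0² − 74.2²)/(2·-9.81) = 281 m
Maximum height = 204 + 281 = 485 m

485.2 m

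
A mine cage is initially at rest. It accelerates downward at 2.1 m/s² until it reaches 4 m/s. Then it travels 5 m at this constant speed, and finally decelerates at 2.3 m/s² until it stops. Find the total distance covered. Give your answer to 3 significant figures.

12.3 m

Phase 1 (accelerating): v₀ = 0 m/s, a = 2.1 m/s².
v = v₀ + at → t = (4 − 0) / 2.1 = 1.90 s
v² = v₀² + 2aΔx → Δx = (4² − 0²)/(2·2.1) = 3.81 m

Phase 2 (constant speed): v₀ = 4.00 m/s, a = 0 m/s².
Constant speed: t = d/v = 5/4.00 = 1.25 s

Phase 3 (decelerating): v₀ = 4.00 m/s, a = -2.3 m/s².
v = v₀ + at → t = (0 − 4.00) / -2.3 = 1.74 s
v² = v₀² + 2aΔx → Δx = (0² − 4.00²)/(2·-2.3) = 3.48 m
Total distance = 3.81 + 5.00 + 3.48 = 12.3 m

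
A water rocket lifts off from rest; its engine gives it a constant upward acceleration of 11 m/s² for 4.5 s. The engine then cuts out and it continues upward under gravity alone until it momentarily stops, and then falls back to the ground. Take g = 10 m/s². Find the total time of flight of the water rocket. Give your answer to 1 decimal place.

16.3 s

Phase 1 (powered ascent): v₀ = 0 m/s, a = 11 m/s².
v = v₀ + at = 0 + (11)(4.5) = 49.5 m/s
Δx = v₀t + ½at² = 0·4.5 + 0.5·11·4.5² = 111 m

Phase 2 (coasting upward): v₀ = 49.5 m/s, a = -10 m/s².
v = v₀ + at → t = (0 − 49.5) / -10 = 4.95 s
v² = v₀² + 2aΔx → Δx = (0² − 49.5²)/(2·-10) = 123 m

Phase 3 (free fall): v₀ = 0 m/s, a = -10 m/s².
Falls 234 m from rest: t = √(2·234/10) = 6.84 s; v = g·t = 68.4 m/s.
Total time = 4.50 + 4.95 + 6.84 = 16.3 s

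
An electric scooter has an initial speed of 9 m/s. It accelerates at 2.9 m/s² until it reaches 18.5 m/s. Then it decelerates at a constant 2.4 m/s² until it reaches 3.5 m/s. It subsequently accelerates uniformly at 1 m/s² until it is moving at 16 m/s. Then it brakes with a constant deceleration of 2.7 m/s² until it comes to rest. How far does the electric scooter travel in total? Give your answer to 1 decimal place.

283.1 m

Phase 1 (accelerating): v₀ = 9.00 m/s, a = 2.9 m/s².
v = v₀ + at → t = (18.5 − 9.00) / 2.9 = 3.28 s
v² = v₀² + 2aΔx → Δx = (18.5² − 9.00²)/(2·2.9) = 45.0 m

Phase 2 (decelerating): v₀ = 18.5 m/s, a = -2.4 m/s².
v = v₀ + at → t = (3.5 − 18.5) / -2.4 = 6.25 s
v² = v₀² + 2aΔx → Δx = (3.5² − 18.5²)/(2·-2.4) = 68.8 m

Phase 3 (accelerating): v₀ = 3.50 m/s, a = 1 m/s².
v = v₀ + at → t = (16 − 3.50) / 1 = 12.5 s
v² = v₀² + 2aΔx → Δx = (16² − 3.50²)/(2·1) = 122 m

Phase 4 (decelerating): v₀ = 16.0 m/s, a = -2.7 m/s².
v = v₀ + at → t = (0 − 16.0) / -2.7 = 5.93 s
v² = v₀² + 2aΔx → Δx = (0² − 16.0²)/(2·-2.7) = 47.4 m
Total distance = 45.0 + 68.8 + 122 + 47.4 = 283 m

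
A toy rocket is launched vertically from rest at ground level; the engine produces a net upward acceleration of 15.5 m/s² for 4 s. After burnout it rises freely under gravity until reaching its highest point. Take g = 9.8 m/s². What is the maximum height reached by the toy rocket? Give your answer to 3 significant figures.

Phase 1 (powered ascent): v₀ = 0 m/s, a = 15.5 m/s².
v = v₀ + at = 0 + (15.5)(4) = 62.0 m/s
Δx = v₀t + ½at² = 0·4 + 0.5·15.5·4² = 124 m

Phase 2 (coasting upward): v₀ = 62.0 m/s, a = -9.8 m/s².
v = v₀ + at → t = (0 − 62.0) / -9.8 = 6.33 s
v² = v₀² + 2aΔx → Δx = (0² − 62.0²)/(2·-9.8) = 196 m
Maximum height = 124 + 196 = 320 m

320 m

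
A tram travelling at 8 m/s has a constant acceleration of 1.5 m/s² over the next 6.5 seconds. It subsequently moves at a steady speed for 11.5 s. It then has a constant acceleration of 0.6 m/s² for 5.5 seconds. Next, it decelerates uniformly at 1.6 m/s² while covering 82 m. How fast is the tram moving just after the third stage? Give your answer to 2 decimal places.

Phase 1 (accelerating): v₀ = 8.00 m/s, a = 1.5 m/s².
v = v₀ + at = 8.00 + (1.5)(6.5) = 17.8 m/s
Δx = v₀t + ½at² = 8.00·6.5 + 0.5·1.5·6.5² = 83.7 m

Phase 2 (constant speed): v₀ = 17.8 m/s, a = 0 m/s².
v = v₀ + at = 17.8 + (0)(11.5) = 17.8 m/s
Δx = v₀t + ½at² = 17.8·11.5 + 0.5·0·11.5² = 204 m

Phase 3 (accelerating): v₀ = 17.8 m/s, a = 0.6 m/s².
v = v₀ + at = 17.8 + (0.6)(5.5) = 21.1 m/s
Δx = v₀t + ½at² = 17.8·5.5 + 0.5·0.6·5.5² = 107 m
Speed at end of phase 3 = 21.1 m/s

21.05 m/s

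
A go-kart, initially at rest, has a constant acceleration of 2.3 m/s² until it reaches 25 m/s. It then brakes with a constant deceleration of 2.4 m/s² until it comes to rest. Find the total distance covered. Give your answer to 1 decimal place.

266.1 m

Phase 1 (accelerating): v₀ = 0 m/s, a = 2.3 m/s².
v = v₀ + at → t = (25 − 0) / 2.3 = 10.9 s
v² = v₀² + 2aΔx → Δx = (25² − 0²)/(2·2.3) = 136 m

Phase 2 (decelerating): v₀ = 25.0 m/s, a = -2.4 m/s².
v = v₀ + at → t = (0 − 25.0) / -2.4 = 10.4 s
v² = v₀² + 2aΔx → Δx = (0² − 25.0²)/(2·-2.4) = 130 m
Total distance = 136 + 130 = 266 m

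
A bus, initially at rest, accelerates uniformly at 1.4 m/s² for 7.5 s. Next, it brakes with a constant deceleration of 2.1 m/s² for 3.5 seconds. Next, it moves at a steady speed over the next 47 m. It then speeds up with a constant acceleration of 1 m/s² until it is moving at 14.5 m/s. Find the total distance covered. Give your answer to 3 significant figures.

Phase 1 (accelerating): v₀ = 0 m/s, a = 1.4 m/s².
v = v₀ + at = 0 + (1.4)(7.5) = 10.5 m/s
Δx = v₀t + ½at² = 0·7.5 + 0.5·1.4·7.5² = 39.4 m

Phase 2 (decelerating): v₀ = 10.5 m/s, a = -2.1 m/s².
v = v₀ + at = 10.5 + (-2.1)(3.5) = 3.15 m/s
Δx = v₀t + ½at² = 10.5·3.5 + 0.5·-2.1·3.5² = 23.9 m

Phase 3 (constant speed): v₀ = 3.15 m/s, a = 0 m/s².
Constant speed: t = d/v = 47/3.15 = 14.9 s

Phase 4 (accelerating): v₀ = 3.15 m/s, a = 1 m/s².
v = v₀ + at → t = (14.5 − 3.15) / 1 = 11.4 s
v² = v₀² + 2aΔx → Δx = (14.5² − 3.15²)/(2·1) = 100 m
Total distance = 39.4 + 23.9 + 47.0 + 100 = 210 m

210 m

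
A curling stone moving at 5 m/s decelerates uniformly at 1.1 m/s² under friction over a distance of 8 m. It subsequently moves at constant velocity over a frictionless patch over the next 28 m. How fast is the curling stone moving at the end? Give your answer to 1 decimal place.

2.7 m/s

Phase 1 (decelerating): v₀ = 5.00 m/s, a = -1.1 m/s².
v² = v₀² + 2aΔx = 5.00² + 2·-1.1·8 = 7.40 → v = 2.72 m/s
t = (v − v₀)/a = (2.72 − 5.00)/-1.1 = 2.07 s

Phase 2 (constant speed): v₀ = 2.72 m/s, a = 0 m/s².
Constant speed: t = d/v = 28/2.72 = 10.3 s
Final speed = 2.72 m/s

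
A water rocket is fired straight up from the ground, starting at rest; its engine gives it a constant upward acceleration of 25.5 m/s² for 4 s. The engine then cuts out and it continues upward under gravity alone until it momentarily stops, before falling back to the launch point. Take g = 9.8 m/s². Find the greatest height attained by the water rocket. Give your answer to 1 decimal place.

Phase 1 (powered ascent): v₀ = 0 m/s, a = 25.5 m/s².
v = v₀ + at = 0 + (25.5)(4) = 102 m/s
Δx = v₀t + ½at² = 0·4 + 0.5·25.5·4² = 204 m

Phase 2 (coasting upward): v₀ = 102 m/s, a = -9.8 m/s².
v = v₀ + at → t = (0 − 102) / -9.8 = 10.4 s
v² = v₀² + 2aΔx → Δx = (0² − 102²)/(2·-9.8) = 531 m
Maximum height = 204 + 531 = 735 m

734.8 m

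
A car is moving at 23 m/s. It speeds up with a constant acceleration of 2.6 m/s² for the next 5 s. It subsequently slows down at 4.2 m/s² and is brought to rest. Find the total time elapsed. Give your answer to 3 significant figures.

Phase 1 (accelerating): v₀ = 23.0 m/s, a = 2.6 m/s².
v = v₀ + at = 23.0 + (2.6)(5) = 36.0 m/s
Δx = v₀t + ½at² = 23.0·5 + 0.5·2.6·5² = 148 m

Phase 2 (decelerating): v₀ = 36.0 m/s, a = -4.2 m/s².
v = v₀ + at → t = (0 − 36.0) / -4.2 = 8.57 s
v² = v₀² + 2aΔx → Δx = (0² − 36.0²)/(2·-4.2) = 154 m
Total time = 5.00 + 8.57 = 13.6 s

13.6 s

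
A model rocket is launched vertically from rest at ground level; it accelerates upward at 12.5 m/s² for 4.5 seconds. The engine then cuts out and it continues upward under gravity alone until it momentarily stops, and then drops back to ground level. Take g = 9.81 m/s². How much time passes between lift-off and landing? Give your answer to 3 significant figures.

Phase 1 (powered ascent): v₀ = 0 m/s, a = 12.5 m/s².
v = v₀ + at = 0 + (12.5)(4.5) = 56.2 m/s
Δx = v₀t + ½at² = 0·4.5 + 0.5·12.5·4.5² = 127 m

Phase 2 (coasting upward): v₀ = 56.2 m/s, a = -9.81 m/s².
v = v₀ + at → t = (0 − 56.2) / -9.81 = 5.73 s
v² = v₀² + 2aΔx → Δx = (0² − 56.2²)/(2·-9.81) = 161 m

Phase 3 (free fall): v₀ = 0 m/s, a = -9.81 m/s².
Falls 288 m from rest: t = √(2·288/9.81) = 7.66 s; v = g·t = 75.1 m/s.
Total time = 4.50 + 5.73 + 7.66 = 17.9 s

17.9 s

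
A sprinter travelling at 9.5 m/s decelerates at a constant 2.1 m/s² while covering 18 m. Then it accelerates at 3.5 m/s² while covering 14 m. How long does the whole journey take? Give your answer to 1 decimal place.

4.6 s

Phase 1 (decelerating): v₀ = 9.50 m/s, a = -2.1 m/s².
v² = v₀² + 2aΔx = 9.50² + 2·-2.1·18 = 14.6 → v = 3.83 m/s
t = (v − v₀)/a = (3.83 − 9.50)/-2.1 = 2.70 s

Phase 2 (accelerating): v₀ = 3.83 m/s, a = 3.5 m/s².
v² = v₀² + 2aΔx = 3.83² + 2·3.5·14 = 113 → v = 10.6 m/s
t = (v − v₀)/a = (10.6 − 3.83)/3.5 = 1.94 s
Total time = 2.70 + 1.94 = 4.64 s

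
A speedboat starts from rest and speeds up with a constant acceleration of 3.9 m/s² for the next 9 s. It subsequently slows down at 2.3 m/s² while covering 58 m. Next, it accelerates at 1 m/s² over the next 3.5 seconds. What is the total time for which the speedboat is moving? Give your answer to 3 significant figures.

14.3 s

Phase 1 (accelerating): v₀ = 0 m/s, a = 3.9 m/s².
v = v₀ + at = 0 + (3.9)(9) = 35.1 m/s
Δx = v₀t + ½at² = 0·9 + 0.5·3.9·9² = 158 m

Phase 2 (decelerating): v₀ = 35.1 m/s, a = -2.3 m/s².
v² = v₀² + 2aΔx = 35.1² + 2·-2.3·58 = 965 → v = 31.1 m/s
t = (v − v₀)/a = (31.1 − 35.1)/-2.3 = 1.75 s

Phase 3 (accelerating): v₀ = 31.1 m/s, a = 1 m/s².
v = v₀ + at = 31.1 + (1)(3.5) = 34.6 m/s
Δx = v₀t + ½at² = 31.1·3.5 + 0.5·1·3.5² = 115 m
Total time = 9.00 + 1.75 + 3.50 = 14.3 s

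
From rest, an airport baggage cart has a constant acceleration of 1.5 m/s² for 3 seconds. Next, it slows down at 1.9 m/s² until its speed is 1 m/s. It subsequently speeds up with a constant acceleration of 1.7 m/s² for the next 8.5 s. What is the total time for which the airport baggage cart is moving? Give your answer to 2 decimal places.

Phase 1 (accelerating): v₀ = 0 m/s, a = 1.5 m/s².
v = v₀ + at = 0 + (1.5)(3) = 4.50 m/s
Δx = v₀t + ½at² = 0·3 + 0.5·1.5·3² = 6.75 m

Phase 2 (decelerating): v₀ = 4.50 m/s, a = -1.9 m/s².
v = v₀ + at → t = (1 − 4.50) / -1.9 = 1.84 s
v² = v₀² + 2aΔx → Δx = (1² − 4.50²)/(2·-1.9) = 5.07 m

Phase 3 (accelerating): v₀ = 1.00 m/s, a = 1.7 m/s².
v = v₀ + at = 1.00 + (1.7)(8.5) = 15.4 m/s
Δx = v₀t + ½at² = 1.00·8.5 + 0.5·1.7·8.5² = 69.9 m
Total time = 3.00 + 1.84 + 8.50 = 13.3 s

13.34 s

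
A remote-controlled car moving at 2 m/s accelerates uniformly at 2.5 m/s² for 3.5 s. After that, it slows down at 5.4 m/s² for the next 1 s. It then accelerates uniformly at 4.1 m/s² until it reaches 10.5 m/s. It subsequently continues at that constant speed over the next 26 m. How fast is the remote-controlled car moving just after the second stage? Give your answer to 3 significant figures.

5.35 m/s

Phase 1 (accelerating): v₀ = 2.00 m/s, a = 2.5 m/s².
v = v₀ + at = 2.00 + (2.5)(3.5) = 10.8 m/s
Δx = v₀t + ½at² = 2.00·3.5 + 0.5·2.5·3.5² = 22.3 m

Phase 2 (decelerating): v₀ = 10.8 m/s, a = -5.4 m/s².
v = v₀ + at = 10.8 + (-5.4)(1) = 5.35 m/s
Δx = v₀t + ½at² = 10.8·1 + 0.5·-5.4·1² = 8.05 m
Speed at end of phase 2 = 5.35 m/s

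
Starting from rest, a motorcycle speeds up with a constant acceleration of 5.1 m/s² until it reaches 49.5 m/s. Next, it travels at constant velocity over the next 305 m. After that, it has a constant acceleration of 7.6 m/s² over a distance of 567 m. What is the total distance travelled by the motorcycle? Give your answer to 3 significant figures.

Phase 1 (accelerating): v₀ = 0 m/s, a = 5.1 m/s².
v = v₀ + at → t = (49.5 − 0) / 5.1 = 9.71 s
v² = v₀² + 2aΔx → Δx = (49.5² − 0²)/(2·5.1) = 240 m

Phase 2 (constant speed): v₀ = 49.5 m/s, a = 0 m/s².
Constant speed: t = d/v = 305/49.5 = 6.16 s

Phase 3 (accelerating): v₀ = 49.5 m/s, a = 7.6 m/s².
v² = v₀² + 2aΔx = 49.5² + 2·7.6·567 = 11100 → v = 105 m/s
t = (v − v₀)/a = (105 − 49.5)/7.6 = 7.33 s
Total distance = 240 + 305 + 567 = 1110 m

1110 m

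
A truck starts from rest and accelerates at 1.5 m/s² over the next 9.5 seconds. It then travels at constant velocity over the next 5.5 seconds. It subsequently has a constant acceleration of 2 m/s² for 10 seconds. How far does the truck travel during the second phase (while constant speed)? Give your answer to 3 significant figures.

Phase 1 (accelerating): v₀ = 0 m/s, a = 1.5 m/s².
v = v₀ + at = 0 + (1.5)(9.5) = 14.2 m/s
Δx = v₀t + ½at² = 0·9.5 + 0.5·1.5·9.5² = 67.7 m

Phase 2 (constant speed): v₀ = 14.2 m/s, a = 0 m/s².
v = v₀ + at = 14.2 + (0)(5.5) = 14.2 m/s
Δx = v₀t + ½at² = 14.2·5.5 + 0.5·0·5.5² = 78.4 m
Distance in phase 2 = 78.4 m

78.4 m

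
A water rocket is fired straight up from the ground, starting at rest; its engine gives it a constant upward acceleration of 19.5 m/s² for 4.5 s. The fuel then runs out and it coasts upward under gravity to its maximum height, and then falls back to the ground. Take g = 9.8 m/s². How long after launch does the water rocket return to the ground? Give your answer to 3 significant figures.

Phase 1 (powered ascent): v₀ = 0 m/s, a = 19.5 m/s².
v = v₀ + at = 0 + (19.5)(4.5) = 87.8 m/s
Δx = v₀t + ½at² = 0·4.5 + 0.5·19.5·4.5² = 197 m

Phase 2 (coasting upward): v₀ = 87.8 m/s, a = -9.8 m/s².
v = v₀ + at → t = (0 − 87.8) / -9.8 = 8.95 s
v² = v₀² + 2aΔx → Δx = (0² − 87.8²)/(2·-9.8) = 393 m

Phase 3 (free fall): v₀ = 0 m/s, a = -9.8 m/s².
Falls 590 m from rest: t = √(2·590/9.8) = 11.0 s; v = g·t = 108 m/s.
Total time = 4.50 + 8.95 + 11.0 = 24.4 s

24.4 s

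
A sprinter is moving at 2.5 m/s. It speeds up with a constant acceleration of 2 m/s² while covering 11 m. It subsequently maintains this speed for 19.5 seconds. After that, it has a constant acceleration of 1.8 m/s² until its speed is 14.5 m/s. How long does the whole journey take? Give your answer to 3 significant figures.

Phase 1 (accelerating): v₀ = 2.50 m/s, a = 2 m/s².
v² = v₀² + 2aΔx = 2.50² + 2·2·11 = 50.2 → v = 7.09 m/s
t = (v − v₀)/a = (7.09 − 2.50)/2 = 2.29 s

Phase 2 (constant speed): v₀ = 7.09 m/s, a = 0 m/s².
v = v₀ + at = 7.09 + (0)(19.5) = 7.09 m/s
Δx = v₀t + ½at² = 7.09·19.5 + 0.5·0·19.5² = 138 m

Phase 3 (accelerating): v₀ = 7.09 m/s, a = 1.8 m/s².
v = v₀ + at → t = (14.5 − 7.09) / 1.8 = 4.12 s
v² = v₀² + 2aΔx → Δx = (14.5² − 7.09²)/(2·1.8) = 44.4 m
Total time = 2.29 + 19.5 + 4.12 = 25.9 s

25.9 s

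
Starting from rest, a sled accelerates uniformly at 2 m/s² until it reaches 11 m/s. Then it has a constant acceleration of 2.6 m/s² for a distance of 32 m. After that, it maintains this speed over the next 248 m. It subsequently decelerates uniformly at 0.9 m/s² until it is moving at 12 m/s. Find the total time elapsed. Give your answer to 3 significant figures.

Phase 1 (accelerating): v₀ = 0 m/s, a = 2 m/s².
v = v₀ + at → t = (11 − 0) / 2 = 5.50 s
v² = v₀² + 2aΔx → Δx = (11² − 0²)/(2·2) = 30.2 m

Phase 2 (accelerating): v₀ = 11.0 m/s, a = 2.6 m/s².
v² = v₀² + 2aΔx = 11.0² + 2·2.6·32 = 287 → v = 17.0 m/s
t = (v − v₀)/a = (17.0 − 11.0)/2.6 = 2.29 s

Phase 3 (constant speed): v₀ = 17.0 m/s, a = 0 m/s².
Constant speed: t = d/v = 248/17.0 = 14.6 s

Phase 4 (decelerating): v₀ = 17.0 m/s, a = -0.9 m/s².
v = v₀ + at → t = (12 − 17.0) / -0.9 = 5.50 s
v² = v₀² + 2aΔx → Δx = (12² − 17.0²)/(2·-0.9) = 79.7 m
Total time = 5.50 + 2.29 + 14.6 + 5.50 = 27.9 s

27.9 s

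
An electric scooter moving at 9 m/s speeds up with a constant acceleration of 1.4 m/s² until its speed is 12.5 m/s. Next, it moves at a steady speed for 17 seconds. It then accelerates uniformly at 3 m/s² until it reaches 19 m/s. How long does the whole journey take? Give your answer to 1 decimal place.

Phase 1 (accelerating): v₀ = 9.00 m/s, a = 1.4 m/s².
v = v₀ + at → t = (12.5 − 9.00) / 1.4 = 2.50 s
v² = v₀² + 2aΔx → Δx = (12.5² − 9.00²)/(2·1.4) = 26.9 m

Phase 2 (constant speed): v₀ = 12.5 m/s, a = 0 m/s².
v = v₀ + at = 12.5 + (0)(17) = 12.5 m/s
Δx = v₀t + ½at² = 12.5·17 + 0.5·0·17² = 212 m

Phase 3 (accelerating): v₀ = 12.5 m/s, a = 3 m/s².
v = v₀ + at → t = (19 − 12.5) / 3 = 2.17 s
v² = v₀² + 2aΔx → Δx = (19² − 12.5²)/(2·3) = 34.1 m
Total time = 2.50 + 17.0 + 2.17 = 21.7 s

21.7 s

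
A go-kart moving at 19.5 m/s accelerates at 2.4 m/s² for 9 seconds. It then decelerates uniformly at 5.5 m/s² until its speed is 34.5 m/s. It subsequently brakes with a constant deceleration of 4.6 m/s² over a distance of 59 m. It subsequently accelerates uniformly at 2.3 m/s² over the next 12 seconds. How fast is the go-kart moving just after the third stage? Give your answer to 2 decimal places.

Phase 1 (accelerating): v₀ = 19.5 m/s, a = 2.4 m/s².
v = v₀ + at = 19.5 + (2.4)(9) = 41.1 m/s
Δx = v₀t + ½at² = 19.5·9 + 0.5·2.4·9² = 273 m

Phase 2 (decelerating): v₀ = 41.1 m/s, a = -5.5 m/s².
v = v₀ + at → t = (34.5 − 41.1) / -5.5 = 1.20 s
v² = v₀² + 2aΔx → Δx = (34.5² − 41.1²)/(2·-5.5) = 45.4 m

Phase 3 (decelerating): v₀ = 34.5 m/s, a = -4.6 m/s².
v² = v₀² + 2aΔx = 34.5² + 2·-4.6·59 = 647 → v = 25.4 m/s
t = (v − v₀)/a = (25.4 − 34.5)/-4.6 = 1.97 s
Speed at end of phase 3 = 25.4 m/s

25.45 m/s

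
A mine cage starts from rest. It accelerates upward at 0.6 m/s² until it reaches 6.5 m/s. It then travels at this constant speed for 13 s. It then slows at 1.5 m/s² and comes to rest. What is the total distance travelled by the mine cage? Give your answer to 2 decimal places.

133.79 m

Phase 1 (accelerating): v₀ = 0 m/s, a = 0.6 m/s².
v = v₀ + at → t = (6.5 − 0) / 0.6 = 10.8 s
v² = v₀² + 2aΔx → Δx = (6.5² − 0²)/(2·0.6) = 35.2 m

Phase 2 (constant speed): v₀ = 6.50 m/s, a = 0 m/s².
v = v₀ + at = 6.50 + (0)(13) = 6.50 m/s
Δx = v₀t + ½at² = 6.50·13 + 0.5·0·13² = 84.5 m

Phase 3 (decelerating): v₀ = 6.50 m/s, a = -1.5 m/s².
v = v₀ + at → t = (0 − 6.50) / -1.5 = 4.33 s
v² = v₀² + 2aΔx → Δx = (0² − 6.50²)/(2·-1.5) = 14.1 m
Total distance = 35.2 + 84.5 + 14.1 = 134 m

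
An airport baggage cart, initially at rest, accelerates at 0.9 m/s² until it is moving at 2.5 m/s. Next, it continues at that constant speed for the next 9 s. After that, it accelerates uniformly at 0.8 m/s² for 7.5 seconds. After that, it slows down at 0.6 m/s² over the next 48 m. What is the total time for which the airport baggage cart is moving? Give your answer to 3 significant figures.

27.1 s

Phase 1 (accelerating): v₀ = 0 m/s, a = 0.9 m/s².
v = v₀ + at → t = (2.5 − 0) / 0.9 = 2.78 s
v² = v₀² + 2aΔx → Δx = (2.5² − 0²)/(2·0.9) = 3.47 m

Phase 2 (constant speed): v₀ = 2.50 m/s, a = 0 m/s².
v = v₀ + at = 2.50 + (0)(9) = 2.50 m/s
Δx = v₀t + ½at² = 2.50·9 + 0.5·0·9² = 22.5 m

Phase 3 (accelerating): v₀ = 2.50 m/s, a = 0.8 m/s².
v = v₀ + at = 2.50 + (0.8)(7.5) = 8.50 m/s
Δx = v₀t + ½at² = 2.50·7.5 + 0.5·0.8·7.5² = 41.2 m

Phase 4 (decelerating): v₀ = 8.50 m/s, a = -0.6 m/s².
v² = v₀² + 2aΔx = 8.50² + 2·-0.6·48 = 14.7 → v = 3.83 m/s
t = (v − v₀)/a = (3.83 − 8.50)/-0.6 = 7.79 s
Total time = 2.78 + 9.00 + 7.50 + 7.79 = 27.1 s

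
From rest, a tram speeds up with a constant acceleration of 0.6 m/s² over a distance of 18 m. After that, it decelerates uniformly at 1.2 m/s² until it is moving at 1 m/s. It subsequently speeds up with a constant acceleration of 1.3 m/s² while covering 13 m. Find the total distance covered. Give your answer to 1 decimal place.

39.6 m

Phase 1 (accelerating): v₀ = 0 m/s, a = 0.6 m/s².
v² = v₀² + 2aΔx = 0² + 2·0.6·18 = 21.6 → v = 4.65 m/s
t = (v − v₀)/a = (4.65 − 0)/0.6 = 7.75 s

Phase 2 (decelerating): v₀ = 4.65 m/s, a = -1.2 m/s².
v = v₀ + at → t = (1 − 4.65) / -1.2 = 3.04 s
v² = v₀² + 2aΔx → Δx = (1² − 4.65²)/(2·-1.2) = 8.58 m

Phase 3 (accelerating): v₀ = 1.00 m/s, a = 1.3 m/s².
v² = v₀² + 2aΔx = 1.00² + 2·1.3·13 = 34.8 → v = 5.90 m/s
t = (v − v₀)/a = (5.90 − 1.00)/1.3 = 3.77 s
Total distance = 18.0 + 8.58 + 13.0 = 39.6 m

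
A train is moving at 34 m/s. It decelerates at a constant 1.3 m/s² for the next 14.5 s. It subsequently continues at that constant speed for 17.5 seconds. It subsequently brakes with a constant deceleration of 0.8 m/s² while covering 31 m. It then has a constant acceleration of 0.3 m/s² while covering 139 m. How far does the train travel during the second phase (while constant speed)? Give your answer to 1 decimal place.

265.1 m

Phase 1 (decelerating): v₀ = 34.0 m/s, a = -1.3 m/s².
v = v₀ + at = 34.0 + (-1.3)(14.5) = 15.1 m/s
Δx = v₀t + ½at² = 34.0·14.5 + 0.5·-1.3·14.5² = 356 m

Phase 2 (constant speed): v₀ = 15.1 m/s, a = 0 m/s².
v = v₀ + at = 15.1 + (0)(17.5) = 15.1 m/s
Δx = v₀t + ½at² = 15.1·17.5 + 0.5·0·17.5² = 265 m
Distance in phase 2 = 265 m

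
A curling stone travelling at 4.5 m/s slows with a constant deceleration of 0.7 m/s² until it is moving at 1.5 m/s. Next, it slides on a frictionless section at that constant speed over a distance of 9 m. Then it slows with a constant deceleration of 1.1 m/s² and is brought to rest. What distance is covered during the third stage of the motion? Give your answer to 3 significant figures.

1.02 m

Phase 1 (decelerating): v₀ = 4.50 m/s, a = -0.7 m/s².
v = v₀ + at → t = (1.5 − 4.50) / -0.7 = 4.29 s
v² = v₀² + 2aΔx → Δx = (1.5² − 4.50²)/(2·-0.7) = 12.9 m

Phase 2 (constant speed): v₀ = 1.50 m/s, a = 0 m/s².
Constant speed: t = d/v = 9/1.50 = 6.00 s

Phase 3 (decelerating): v₀ = 1.50 m/s, a = -1.1 m/s².
v = v₀ + at → t = (0 − 1.50) / -1.1 = 1.36 s
v² = v₀² + 2aΔx → Δx = (0² − 1.50²)/(2·-1.1) = 1.02 m
Distance in phase 3 = 1.02 m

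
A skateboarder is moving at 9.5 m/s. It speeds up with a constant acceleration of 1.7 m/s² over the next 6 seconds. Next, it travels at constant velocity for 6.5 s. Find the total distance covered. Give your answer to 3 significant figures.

Phase 1 (accelerating): v₀ = 9.50 m/s, a = 1.7 m/s².
v = v₀ + at = 9.50 + (1.7)(6) = 19.7 m/s
Δx = v₀t + ½at² = 9.50·6 + 0.5·1.7·6² = 87.6 m

Phase 2 (constant speed): v₀ = 19.7 m/s, a = 0 m/s².
v = v₀ + at = 19.7 + (0)(6.5) = 19.7 m/s
Δx = v₀t + ½at² = 19.7·6.5 + 0.5·0·6.5² = 128 m
Total distance = 87.6 + 128 = 216 m

216 m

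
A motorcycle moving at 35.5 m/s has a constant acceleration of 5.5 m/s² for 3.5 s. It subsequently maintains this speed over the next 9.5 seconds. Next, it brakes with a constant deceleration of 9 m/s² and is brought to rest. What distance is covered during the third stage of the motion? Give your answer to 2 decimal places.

166.53 m

Phase 1 (accelerating): v₀ = 35.5 m/s, a = 5.5 m/s².
v = v₀ + at = 35.5 + (5.5)(3.5) = 54.8 m/s
Δx = v₀t + ½at² = 35.5·3.5 + 0.5·5.5·3.5² = 158 m

Phase 2 (constant speed): v₀ = 54.8 m/s, a = 0 m/s².
v = v₀ + at = 54.8 + (0)(9.5) = 54.8 m/s
Δx = v₀t + ½at² = 54.8·9.5 + 0.5·0·9.5² = 520 m

Phase 3 (decelerating): v₀ = 54.8 m/s, a = -9 m/s².
v = v₀ + at → t = (0 − 54.8) / -9 = 6.08 s
v² = v₀² + 2aΔx → Δx = (0² − 54.8²)/(2·-9) = 167 m
Distance in phase 3 = 167 m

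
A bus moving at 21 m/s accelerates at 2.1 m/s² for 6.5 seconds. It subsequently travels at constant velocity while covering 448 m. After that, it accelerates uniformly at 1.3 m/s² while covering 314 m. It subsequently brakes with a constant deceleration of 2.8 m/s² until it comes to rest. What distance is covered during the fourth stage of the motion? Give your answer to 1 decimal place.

Phase 1 (accelerating): v₀ = 21.0 m/s, a = 2.1 m/s².
v = v₀ + at = 21.0 + (2.1)(6.5) = 34.6 m/s
Δx = v₀t + ½at² = 21.0·6.5 + 0.5·2.1·6.5² = 181 m

Phase 2 (constant speed): v₀ = 34.6 m/s, a = 0 m/s².
Constant speed: t = d/v = 448/34.6 = 12.9 s

Phase 3 (accelerating): v₀ = 34.6 m/s, a = 1.3 m/s².
v² = v₀² + 2aΔx = 34.6² + 2·1.3·314 = 2020 → v = 44.9 m/s
t = (v − v₀)/a = (44.9 − 34.6)/1.3 = 7.89 s

Phase 4 (decelerating): v₀ = 44.9 m/s, a = -2.8 m/s².
v = v₀ + at → t = (0 − 44.9) / -2.8 = 16.0 s
v² = v₀² + 2aΔx → Δx = (0² − 44.9²)/(2·-2.8) = 360 m
Distance in phase 4 = 360 m

360.2 m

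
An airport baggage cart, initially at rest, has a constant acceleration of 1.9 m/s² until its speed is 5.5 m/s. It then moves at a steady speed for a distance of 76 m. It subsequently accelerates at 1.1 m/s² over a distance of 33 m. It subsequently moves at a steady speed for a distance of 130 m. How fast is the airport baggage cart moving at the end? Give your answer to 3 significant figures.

10.1 m/s

Phase 1 (accelerating): v₀ = 0 m/s, a = 1.9 m/s².
v = v₀ + at → t = (5.5 − 0) / 1.9 = 2.89 s
v² = v₀² + 2aΔx → Δx = (5.5² − 0²)/(2·1.9) = 7.96 m

Phase 2 (constant speed): v₀ = 5.50 m/s, a = 0 m/s².
Constant speed: t = d/v = 76/5.50 = 13.8 s

Phase 3 (accelerating): v₀ = 5.50 m/s, a = 1.1 m/s².
v² = v₀² + 2aΔx = 5.50² + 2·1.1·33 = 103 → v = 10.1 m/s
t = (v − v₀)/a = (10.1 − 5.50)/1.1 = 4.22 s

Phase 4 (constant speed): v₀ = 10.1 m/s, a = 0 m/s².
Constant speed: t = d/v = 130/10.1 = 12.8 s
Final speed = 10.1 m/s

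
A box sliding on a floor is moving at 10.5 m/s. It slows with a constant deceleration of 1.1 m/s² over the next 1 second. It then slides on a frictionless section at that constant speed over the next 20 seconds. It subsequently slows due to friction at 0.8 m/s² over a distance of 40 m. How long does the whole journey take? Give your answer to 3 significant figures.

26.6 s

Phase 1 (decelerating): v₀ = 10.5 m/s, a = -1.1 m/s².
v = v₀ + at = 10.5 + (-1.1)(1) = 9.40 m/s
Δx = v₀t + ½at² = 10.5·1 + 0.5·-1.1·1² = 9.95 m

Phase 2 (constant speed): v₀ = 9.40 m/s, a = 0 m/s².
v = v₀ + at = 9.40 + (0)(20) = 9.40 m/s
Δx = v₀t + ½at² = 9.40·20 + 0.5·0·20² = 188 m

Phase 3 (decelerating): v₀ = 9.40 m/s, a = -0.8 m/s².
v² = v₀² + 2aΔx = 9.40² + 2·-0.8·40 = 24.4 → v = 4.94 m/s
t = (v − v₀)/a = (4.94 − 9.40)/-0.8 = 5.58 s
Total time = 1.00 + 20.0 + 5.58 = 26.6 s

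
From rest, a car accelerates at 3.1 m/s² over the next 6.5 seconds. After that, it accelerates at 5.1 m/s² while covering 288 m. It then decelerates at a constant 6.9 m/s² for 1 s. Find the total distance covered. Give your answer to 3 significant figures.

Phase 1 (accelerating): v₀ = 0 m/s, a = 3.1 m/s².
v = v₀ + at = 0 + (3.1)(6.5) = 20.2 m/s
Δx = v₀t + ½at² = 0·6.5 + 0.5·3.1·6.5² = 65.5 m

Phase 2 (accelerating): v₀ = 20.2 m/s, a = 5.1 m/s².
v² = v₀² + 2aΔx = 20.2² + 2·5.1·288 = 3340 → v = 57.8 m/s
t = (v − v₀)/a = (57.8 − 20.2)/5.1 = 7.39 s

Phase 3 (decelerating): v₀ = 57.8 m/s, a = -6.9 m/s².
v = v₀ + at = 57.8 + (-6.9)(1) = 50.9 m/s
Δx = v₀t + ½at² = 57.8·1 + 0.5·-6.9·1² = 54.4 m
Total distance = 65.5 + 288 + 54.4 = 408 m

408 m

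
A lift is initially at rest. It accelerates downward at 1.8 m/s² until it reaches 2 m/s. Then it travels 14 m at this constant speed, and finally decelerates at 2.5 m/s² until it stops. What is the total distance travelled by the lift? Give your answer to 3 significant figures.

15.9 m

Phase 1 (accelerating): v₀ = 0 m/s, a = 1.8 m/s².
v = v₀ + at → t = (2 − 0) / 1.8 = 1.11 s
v² = v₀² + 2aΔx → Δx = (2² − 0²)/(2·1.8) = 1.11 m

Phase 2 (constant speed): v₀ = 2.00 m/s, a = 0 m/s².
Constant speed: t = d/v = 14/2.00 = 7.00 s

Phase 3 (decelerating): v₀ = 2.00 m/s, a = -2.5 m/s².
v = v₀ + at → t = (0 − 2.00) / -2.5 = 0.800 s
v² = v₀² + 2aΔx → Δx = (0² − 2.00²)/(2·-2.5) = 0.800 m
Total distance = 1.11 + 14.0 + 0.800 = 15.9 m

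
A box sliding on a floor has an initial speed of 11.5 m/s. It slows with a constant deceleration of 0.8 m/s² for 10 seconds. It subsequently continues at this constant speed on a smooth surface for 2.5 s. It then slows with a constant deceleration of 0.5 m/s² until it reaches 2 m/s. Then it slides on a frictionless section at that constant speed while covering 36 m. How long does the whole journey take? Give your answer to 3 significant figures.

Phase 1 (decelerating): v₀ = 11.5 m/s, a = -0.8 m/s².
v = v₀ + at = 11.5 + (-0.8)(10) = 3.50 m/s
Δx = v₀t + ½at² = 11.5·10 + 0.5·-0.8·10² = 75.0 m

Phase 2 (constant speed): v₀ = 3.50 m/s, a = 0 m/s².
v = v₀ + at = 3.50 + (0)(2.5) = 3.50 m/s
Δx = v₀t + ½at² = 3.50·2.5 + 0.5·0·2.5² = 8.75 m

Phase 3 (decelerating): v₀ = 3.50 m/s, a = -0.5 m/s².
v = v₀ + at → t = (2 − 3.50) / -0.5 = 3.00 s
v² = v₀² + 2aΔx → Δx = (2² − 3.50²)/(2·-0.5) = 8.25 m

Phase 4 (constant speed): v₀ = 2.00 m/s, a = 0 m/s².
Constant speed: t = d/v = 36/2.00 = 18.0 s
Total time = 10.0 + 2.50 + 3.00 + 18.0 = 33.5 s

33.5 s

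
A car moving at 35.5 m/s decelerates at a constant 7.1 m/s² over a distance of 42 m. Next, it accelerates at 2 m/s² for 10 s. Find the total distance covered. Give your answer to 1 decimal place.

399.7 m

Phase 1 (decelerating): v₀ = 35.5 m/s, a = -7.1 m/s².
v² = v₀² + 2aΔx = 35.5² + 2·-7.1·42 = 664 → v = 25.8 m/s
t = (v − v₀)/a = (25.8 − 35.5)/-7.1 = 1.37 s

Phase 2 (accelerating): v₀ = 25.8 m/s, a = 2 m/s².
v = v₀ + at = 25.8 + (2)(10) = 45.8 m/s
Δx = v₀t + ½at² = 25.8·10 + 0.5·2·10² = 358 m
Total distance = 42.0 + 358 = 400 m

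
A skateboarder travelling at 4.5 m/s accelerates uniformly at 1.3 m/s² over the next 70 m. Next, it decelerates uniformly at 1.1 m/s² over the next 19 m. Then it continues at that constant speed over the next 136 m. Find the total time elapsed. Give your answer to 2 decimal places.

19.63 s

Phase 1 (accelerating): v₀ = 4.50 m/s, a = 1.3 m/s².
v² = v₀² + 2aΔx = 4.50² + 2·1.3·70 = 202 → v = 14.2 m/s
t = (v − v₀)/a = (14.2 − 4.50)/1.3 = 7.48 s

Phase 2 (decelerating): v₀ = 14.2 m/s, a = -1.1 m/s².
v² = v₀² + 2aΔx = 14.2² + 2·-1.1·19 = 160 → v = 12.7 m/s
t = (v − v₀)/a = (12.7 − 14.2)/-1.1 = 1.41 s

Phase 3 (constant speed): v₀ = 12.7 m/s, a = 0 m/s².
Constant speed: t = d/v = 136/12.7 = 10.7 s
Total time = 7.48 + 1.41 + 10.7 = 19.6 s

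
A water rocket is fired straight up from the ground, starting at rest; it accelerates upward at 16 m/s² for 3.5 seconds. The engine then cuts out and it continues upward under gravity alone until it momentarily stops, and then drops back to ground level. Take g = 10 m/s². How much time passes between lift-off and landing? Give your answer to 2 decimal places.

Phase 1 (powered ascent): v₀ = 0 m/s, a = 16 m/s².
v = v₀ + at = 0 + (16)(3.5) = 56.0 m/s
Δx = v₀t + ½at² = 0·3.5 + 0.5·16·3.5² = 98.0 m

Phase 2 (coasting upward): v₀ = 56.0 m/s, a = -10 m/s².
v = v₀ + at → t = (0 − 56.0) / -10 = 5.60 s
v² = v₀² + 2aΔx → Δx = (0² − 56.0²)/(2·-10) = 157 m

Phase 3 (free fall): v₀ = 0 m/s, a = -10 m/s².
Falls 255 m from rest: t = √(2·255/10) = 7.14 s; v = g·t = 71.4 m/s.
Total time = 3.50 + 5.60 + 7.14 = 16.2 s

16.24 s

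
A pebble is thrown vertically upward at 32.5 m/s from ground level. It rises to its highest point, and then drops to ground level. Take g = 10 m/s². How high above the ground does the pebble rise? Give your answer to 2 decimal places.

52.81 m

Phase 1 (rising): v₀ = 32.5 m/s, a = -10 m/s².
v = v₀ + at → t = (0 − 32.5) / -10 = 3.25 s
v² = v₀² + 2aΔx → Δx = (0² − 32.5²)/(2·-10) = 52.8 m
Maximum height = 52.8 m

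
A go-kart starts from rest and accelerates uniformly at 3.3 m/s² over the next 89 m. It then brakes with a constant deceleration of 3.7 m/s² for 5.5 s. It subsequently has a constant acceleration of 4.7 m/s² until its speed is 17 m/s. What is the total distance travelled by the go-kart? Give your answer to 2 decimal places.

195.48 m

Phase 1 (accelerating): v₀ = 0 m/s, a = 3.3 m/s².
v² = v₀² + 2aΔx = 0² + 2·3.3·89 = 587 → v = 24.2 m/s
t = (v − v₀)/a = (24.2 − 0)/3.3 = 7.34 s

Phase 2 (decelerating): v₀ = 24.2 m/s, a = -3.7 m/s².
v = v₀ + at = 24.2 + (-3.7)(5.5) = 3.89 m/s
Δx = v₀t + ½at² = 24.2·5.5 + 0.5·-3.7·5.5² = 77.3 m

Phase 3 (accelerating): v₀ = 3.89 m/s, a = 4.7 m/s².
v = v₀ + at → t = (17 − 3.89) / 4.7 = 2.79 s
v² = v₀² + 2aΔx → Δx = (17² − 3.89²)/(2·4.7) = 29.1 m
Total distance = 89.0 + 77.3 + 29.1 = 195 m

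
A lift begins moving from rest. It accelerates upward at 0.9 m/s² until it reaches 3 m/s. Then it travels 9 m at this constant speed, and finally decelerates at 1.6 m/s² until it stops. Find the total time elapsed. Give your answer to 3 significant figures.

8.21 s

Phase 1 (accelerating): v₀ = 0 m/s, a = 0.9 m/s².
v = v₀ + at → t = (3 − 0) / 0.9 = 3.33 s
v² = v₀² + 2aΔx → Δx = (3² − 0²)/(2·0.9) = 5.00 m

Phase 2 (constant speed): v₀ = 3.00 m/s, a = 0 m/s².
Constant speed: t = d/v = 9/3.00 = 3.00 s

Phase 3 (decelerating): v₀ = 3.00 m/s, a = -1.6 m/s².
v = v₀ + at → t = (0 − 3.00) / -1.6 = 1.88 s
v² = v₀² + 2aΔx → Δx = (0² − 3.00²)/(2·-1.6) = 2.81 m
Total time = 3.33 + 3.00 + 1.88 = 8.21 s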